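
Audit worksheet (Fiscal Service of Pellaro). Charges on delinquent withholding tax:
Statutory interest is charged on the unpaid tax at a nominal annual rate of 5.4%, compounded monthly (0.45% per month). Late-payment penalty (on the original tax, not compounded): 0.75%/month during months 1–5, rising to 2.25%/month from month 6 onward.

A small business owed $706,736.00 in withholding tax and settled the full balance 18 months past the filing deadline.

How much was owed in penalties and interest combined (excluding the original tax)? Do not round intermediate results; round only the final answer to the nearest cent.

$292,711.59

Penalty, months 1–5: 5 × 0.75% × $706,736.00 = $26,502.60
Penalty, months 6–18: 13 × 2.25% × $706,736.00 = $206,720.28
Interest: $706,736.00 × ((1 + 0.0045)^18 − 1) = $706,736.00 × 0.0841739… = $59,488.7104…
Penalties + interest = $233,222.8800 + $59,488.7104… = $292,711.59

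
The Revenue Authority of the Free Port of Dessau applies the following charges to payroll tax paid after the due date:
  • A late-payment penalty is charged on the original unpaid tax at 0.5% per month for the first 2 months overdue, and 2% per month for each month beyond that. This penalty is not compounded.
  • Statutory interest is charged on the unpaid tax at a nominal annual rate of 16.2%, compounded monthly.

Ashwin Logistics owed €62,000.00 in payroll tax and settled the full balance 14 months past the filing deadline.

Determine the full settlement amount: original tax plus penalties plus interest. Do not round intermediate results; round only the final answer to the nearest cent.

€90,303.90

Penalty, months 1–2: 2 × 0.5% × €62,000.00 = €620.00
Penalty, months 3–14: 12 × 2% × €62,000.00 = €14,880.00
Interest (16.2%/yr ÷ 12 = 1.35%/month): €62,000.00 × ((1 + 0.0135)^14 − 1) = €12,803.8984…
Total = €62,000.00 + €15,500.0000 + €12,803.8984… = €90,303.90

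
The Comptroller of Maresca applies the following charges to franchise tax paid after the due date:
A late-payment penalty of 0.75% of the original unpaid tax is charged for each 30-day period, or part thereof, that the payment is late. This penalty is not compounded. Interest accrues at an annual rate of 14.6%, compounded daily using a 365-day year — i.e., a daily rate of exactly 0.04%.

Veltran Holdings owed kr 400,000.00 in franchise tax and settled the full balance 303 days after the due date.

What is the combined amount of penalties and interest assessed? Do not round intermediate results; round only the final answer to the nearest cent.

kr 84,529.32

Penalty periods: ⌈303/30⌉ = 11; penalty = 11 × 0.75% × kr 400,000.00 = kr 33,000.00
Interest: kr 400,000.00 × ((1 + 0.0004)^303 − 1) = kr 400,000.00 × 0.12882330… = kr 51,529.3217…
Penalties + interest = kr 33,000.0000 + kr 51,529.3217… = kr 84,529.32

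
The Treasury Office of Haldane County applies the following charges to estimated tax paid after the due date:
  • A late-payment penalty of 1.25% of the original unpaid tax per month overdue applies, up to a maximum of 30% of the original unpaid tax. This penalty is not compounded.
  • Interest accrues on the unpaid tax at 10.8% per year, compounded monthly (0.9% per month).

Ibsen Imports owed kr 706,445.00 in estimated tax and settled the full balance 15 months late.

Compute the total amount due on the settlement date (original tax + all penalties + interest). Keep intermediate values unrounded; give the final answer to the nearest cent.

Penalty: 15 × 1.25% × kr 706,445.00 = kr 132,458.44… (below the 30% cap of kr 211,933.50)
Interest: kr 706,445.00 × ((1 + 0.009)^15 − 1) = kr 706,445.00 × 0.1438458… = kr 101,619.1679…
Total = kr 706,445.00 + kr 132,458.4375 + kr 101,619.1679… = kr 940,522.61

kr 940,522.61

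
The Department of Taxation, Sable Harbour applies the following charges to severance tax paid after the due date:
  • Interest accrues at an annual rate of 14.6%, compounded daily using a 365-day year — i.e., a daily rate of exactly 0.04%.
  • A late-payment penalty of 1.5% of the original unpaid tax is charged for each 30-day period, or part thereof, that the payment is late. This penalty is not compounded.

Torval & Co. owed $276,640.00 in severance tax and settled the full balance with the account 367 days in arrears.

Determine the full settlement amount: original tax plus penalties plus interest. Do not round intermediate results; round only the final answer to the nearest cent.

$374,318.35

Penalty periods: ⌈367/30⌉ = 13; penalty = 13 × 1.5% × $276,640.00 = $53,944.80
Interest: $276,640.00 × ((1 + 0.0004)^367 − 1) = $276,640.00 × 0.15808832… = $43,733.5535…
Total = $276,640.00 + $53,944.8000 + $43,733.5535… = $374,318.35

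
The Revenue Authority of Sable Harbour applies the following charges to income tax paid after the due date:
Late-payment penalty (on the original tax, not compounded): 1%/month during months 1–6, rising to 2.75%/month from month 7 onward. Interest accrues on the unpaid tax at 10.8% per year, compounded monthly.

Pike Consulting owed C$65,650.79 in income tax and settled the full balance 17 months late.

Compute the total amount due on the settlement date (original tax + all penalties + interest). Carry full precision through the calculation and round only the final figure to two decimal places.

Penalty, months 1–6: 6 × 1% × C$65,650.79 = C$3,939.05…
Penalty, months 7–17: 11 × 2.75% × C$65,650.79 = C$19,859.36…
Interest (10.8%/yr ÷ 12 = 0.9%/month): C$65,650.79 × ((1 + 0.009)^17 − 1) = C$10,801.3740…
Total = C$65,650.79 + C$23,798.4114… + C$10,801.3740… = C$100,250.58

C$100,250.58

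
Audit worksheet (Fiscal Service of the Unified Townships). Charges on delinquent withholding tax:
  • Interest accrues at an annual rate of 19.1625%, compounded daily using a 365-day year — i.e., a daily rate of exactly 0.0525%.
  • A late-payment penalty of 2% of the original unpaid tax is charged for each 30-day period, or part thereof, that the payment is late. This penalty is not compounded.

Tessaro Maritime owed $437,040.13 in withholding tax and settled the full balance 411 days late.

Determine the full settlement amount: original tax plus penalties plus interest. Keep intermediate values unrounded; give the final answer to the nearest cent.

$664,630.05

Penalty periods: ⌈411/30⌉ = 14; penalty = 14 × 2% × $437,040.13 = $122,371.24…
Interest: $437,040.13 × ((1 + 0.000525)^411 − 1) = $437,040.13 × 0.24075291… = $105,218.6820…
Total = $437,040.13 + $122,371.2364 + $105,218.6820… = $664,630.05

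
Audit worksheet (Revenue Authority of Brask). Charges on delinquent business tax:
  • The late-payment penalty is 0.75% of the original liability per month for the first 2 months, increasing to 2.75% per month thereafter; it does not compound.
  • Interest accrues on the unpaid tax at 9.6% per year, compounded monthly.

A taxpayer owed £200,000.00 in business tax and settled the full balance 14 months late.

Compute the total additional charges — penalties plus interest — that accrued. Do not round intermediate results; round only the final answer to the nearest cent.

Penalty, months 1–2: 2 × 0.75% × £200,000.00 = £3,000.00
Penalty, months 3–14: 12 × 2.75% × £200,000.00 = £66,000.00
Interest (9.6%/yr ÷ 12 = 0.8%/month): £200,000.00 × ((1 + 0.008)^14 − 1) = £23,602.9069…
Penalties + interest = £69,000.0000 + £23,602.9069… = £92,602.91

£92,602.91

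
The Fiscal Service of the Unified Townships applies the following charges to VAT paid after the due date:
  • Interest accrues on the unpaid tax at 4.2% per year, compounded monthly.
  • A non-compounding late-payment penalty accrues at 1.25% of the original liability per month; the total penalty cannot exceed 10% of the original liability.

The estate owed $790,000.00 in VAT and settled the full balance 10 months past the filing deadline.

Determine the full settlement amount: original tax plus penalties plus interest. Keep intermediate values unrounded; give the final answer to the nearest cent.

Penalty (uncapped): 10 × 1.25% × $790,000.00 = $98,750.00; cap = 10% × $790,000.00 = $79,000.00 → penalty = $79,000.00
Interest (4.2%/yr ÷ 12 = 0.35%/month): $790,000.00 × ((1 + 0.0035)^10 − 1) = $28,089.5771…
Total = $790,000.00 + $79,000.0000 + $28,089.5771… = $897,089.58

$897,089.58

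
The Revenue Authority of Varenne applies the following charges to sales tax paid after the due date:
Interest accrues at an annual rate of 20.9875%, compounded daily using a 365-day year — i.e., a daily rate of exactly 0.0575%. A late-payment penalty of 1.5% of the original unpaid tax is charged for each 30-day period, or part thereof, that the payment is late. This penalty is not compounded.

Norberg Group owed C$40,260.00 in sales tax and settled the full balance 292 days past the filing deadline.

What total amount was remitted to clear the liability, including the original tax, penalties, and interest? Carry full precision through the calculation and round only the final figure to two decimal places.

C$53,656.97

Penalty periods: ⌈292/30⌉ = 10; penalty = 10 × 1.5% × C$40,260.00 = C$6,039.00
Interest: C$40,260.00 × ((1 + 0.000575)^292 − 1) = C$40,260.00 × 0.18276125… = C$7,357.9679…
Total = C$40,260.00 + C$6,039.0000 + C$7,357.9679… = C$53,656.97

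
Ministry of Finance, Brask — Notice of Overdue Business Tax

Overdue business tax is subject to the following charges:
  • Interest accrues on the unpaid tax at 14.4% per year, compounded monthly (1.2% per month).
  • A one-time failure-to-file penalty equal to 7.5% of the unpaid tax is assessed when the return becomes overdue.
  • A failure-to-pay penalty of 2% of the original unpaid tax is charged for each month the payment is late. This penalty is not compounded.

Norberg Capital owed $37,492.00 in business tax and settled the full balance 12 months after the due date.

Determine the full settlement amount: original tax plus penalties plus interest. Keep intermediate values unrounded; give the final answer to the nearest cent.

Failure-to-file penalty: 7.5% × $37,492.00 = $2,811.90
Failure-to-pay penalty = 2% × $37,492.00 × 12 mo = $8,998.08
Interest: $37,492.00 × ((1 + 0.012)^12 − 1) = $37,492.00 × 0.1538946… = $5,769.8172…
Total = $37,492.00 + $11,809.9800 + $5,769.8172… = $55,071.80

$55,071.80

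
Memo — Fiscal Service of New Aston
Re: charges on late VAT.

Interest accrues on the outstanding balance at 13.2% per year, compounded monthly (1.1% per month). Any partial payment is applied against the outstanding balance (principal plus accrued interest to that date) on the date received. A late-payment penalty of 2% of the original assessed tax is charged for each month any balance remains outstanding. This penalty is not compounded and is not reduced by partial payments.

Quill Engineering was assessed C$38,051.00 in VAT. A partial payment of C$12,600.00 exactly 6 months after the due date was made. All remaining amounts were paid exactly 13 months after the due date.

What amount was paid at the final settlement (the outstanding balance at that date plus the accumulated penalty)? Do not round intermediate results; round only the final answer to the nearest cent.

C$40,156.76

Balance at month 6: C$38,051.0000 × (1 + 0.011)^6 = C$40,632.4499…
After C$12,600.00 payment: C$40,632.4499… − C$12,600.00 = C$28,032.4499…
Balance at month 13: C$28,032.4499… × (1 + 0.011)^7 = C$30,263.4993…
Penalty: 13 × 2% × C$38,051.00 = C$9,893.26
Final settlement = outstanding balance + penalty = C$30,263.4993… + C$9,893.26 = C$40,156.76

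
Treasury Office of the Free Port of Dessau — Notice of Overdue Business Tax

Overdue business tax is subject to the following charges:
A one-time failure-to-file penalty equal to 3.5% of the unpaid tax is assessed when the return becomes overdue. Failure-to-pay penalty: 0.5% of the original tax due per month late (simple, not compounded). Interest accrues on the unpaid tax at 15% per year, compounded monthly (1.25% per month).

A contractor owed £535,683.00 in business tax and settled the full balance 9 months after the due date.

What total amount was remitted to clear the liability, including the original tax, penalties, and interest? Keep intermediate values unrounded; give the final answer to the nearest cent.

Failure-to-file penalty: 3.5% × £535,683.00 = £18,748.91…
Failure-to-pay penalty = 0.5% × £535,683.00 × 9 mo = £24,105.74…
Interest: £535,683.00 × ((1 + 0.0125)^9 − 1) = £535,683.00 × 0.1182922… = £63,367.1085…
Total = £535,683.00 + £42,854.6400 + £63,367.1085… = £641,904.75

£641,904.75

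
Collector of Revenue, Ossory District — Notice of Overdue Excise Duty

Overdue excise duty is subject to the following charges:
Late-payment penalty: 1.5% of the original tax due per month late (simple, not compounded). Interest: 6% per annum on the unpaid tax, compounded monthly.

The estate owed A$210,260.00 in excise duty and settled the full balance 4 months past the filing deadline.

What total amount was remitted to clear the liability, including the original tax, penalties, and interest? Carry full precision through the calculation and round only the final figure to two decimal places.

A$227,112.44

Late-payment penalty = 1.5% × A$210,260.00 × 4 mo = A$12,615.60
Interest (6%/yr ÷ 12 = 0.5%/month): A$210,260.00 × ((1 + 0.005)^4 − 1) = A$4,236.8443…
Total = A$210,260.00 + A$12,615.6000 + A$4,236.8443… = A$227,112.44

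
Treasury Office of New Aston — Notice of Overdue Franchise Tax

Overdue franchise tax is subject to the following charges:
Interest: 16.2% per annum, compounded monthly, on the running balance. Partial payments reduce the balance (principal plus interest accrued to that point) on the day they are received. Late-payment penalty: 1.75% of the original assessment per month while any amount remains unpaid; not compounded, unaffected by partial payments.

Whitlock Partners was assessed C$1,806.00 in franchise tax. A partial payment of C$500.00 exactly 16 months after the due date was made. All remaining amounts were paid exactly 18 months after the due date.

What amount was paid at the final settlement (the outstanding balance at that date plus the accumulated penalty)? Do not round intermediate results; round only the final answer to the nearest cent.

Monthly rate = 16.2% ÷ 12 = 1.35%
Balance at month 16: C$1,806.0000 × (1 + 0.0135)^16 = C$2,238.1943…
After C$500.00 payment: C$2,238.1943… − C$500.00 = C$1,738.1943…
Balance at month 18: C$1,738.1943… × (1 + 0.0135)^2 = C$1,785.4424…
Penalty: 18 × 1.75% × C$1,806.00 = C$568.89
Final settlement = outstanding balance + penalty = C$1,785.4424… + C$568.89 = C$2,354.33

C$2,354.33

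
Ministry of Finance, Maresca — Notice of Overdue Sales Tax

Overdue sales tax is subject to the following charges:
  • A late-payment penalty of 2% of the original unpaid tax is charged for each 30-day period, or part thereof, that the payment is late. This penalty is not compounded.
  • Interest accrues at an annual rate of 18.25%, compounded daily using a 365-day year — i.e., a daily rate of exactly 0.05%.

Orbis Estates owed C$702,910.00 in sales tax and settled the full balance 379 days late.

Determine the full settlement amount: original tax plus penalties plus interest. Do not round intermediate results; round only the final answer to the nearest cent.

C$1,032,285.11

Penalty periods: ⌈379/30⌉ = 13; penalty = 13 × 2% × C$702,910.00 = C$182,756.60
Interest: C$702,910.00 × ((1 + 0.0005)^379 − 1) = C$702,910.00 × 0.20858788… = C$146,618.5101…
Total = C$702,910.00 + C$182,756.6000 + C$146,618.5101… = C$1,032,285.11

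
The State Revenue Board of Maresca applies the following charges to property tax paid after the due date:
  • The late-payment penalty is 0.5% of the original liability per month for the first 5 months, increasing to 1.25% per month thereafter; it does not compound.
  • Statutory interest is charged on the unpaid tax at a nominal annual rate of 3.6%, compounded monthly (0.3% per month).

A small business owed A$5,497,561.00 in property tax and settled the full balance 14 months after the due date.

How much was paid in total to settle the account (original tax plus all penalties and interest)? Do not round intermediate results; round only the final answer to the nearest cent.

Penalty, months 1–5: 5 × 0.5% × A$5,497,561.00 = A$137,439.03…
Penalty, months 6–14: 9 × 1.25% × A$5,497,561.00 = A$618,475.61…
Interest: A$5,497,561.00 × ((1 + 0.003)^14 − 1) = A$5,497,561.00 × 0.0428289… = A$235,454.5429…
Total = A$5,497,561.00 + A$755,914.6375 + A$235,454.5429… = A$6,488,930.18

A$6,488,930.18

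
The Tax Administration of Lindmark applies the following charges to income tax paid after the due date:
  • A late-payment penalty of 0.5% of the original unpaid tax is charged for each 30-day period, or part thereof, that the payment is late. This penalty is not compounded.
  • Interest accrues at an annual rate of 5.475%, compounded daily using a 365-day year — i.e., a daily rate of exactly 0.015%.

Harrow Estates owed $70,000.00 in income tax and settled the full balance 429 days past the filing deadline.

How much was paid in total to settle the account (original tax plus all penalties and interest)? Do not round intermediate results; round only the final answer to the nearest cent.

Penalty periods: ⌈429/30⌉ = 15; penalty = 15 × 0.5% × $70,000.00 = $5,250.00
Interest: $70,000.00 × ((1 + 0.00015)^429 − 1) = $70,000.00 × 0.06646045… = $4,652.2315…
Total = $70,000.00 + $5,250.0000 + $4,652.2315… = $79,902.23

$79,902.23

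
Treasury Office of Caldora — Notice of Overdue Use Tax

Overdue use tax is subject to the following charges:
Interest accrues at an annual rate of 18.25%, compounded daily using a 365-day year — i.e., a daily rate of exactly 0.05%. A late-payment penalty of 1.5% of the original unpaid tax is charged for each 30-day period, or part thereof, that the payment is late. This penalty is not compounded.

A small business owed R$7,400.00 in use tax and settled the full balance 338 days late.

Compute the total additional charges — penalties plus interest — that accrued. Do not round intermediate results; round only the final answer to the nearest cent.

R$2,694.12

Penalty periods: ⌈338/30⌉ = 12; penalty = 12 × 1.5% × R$7,400.00 = R$1,332.00
Interest: R$7,400.00 × ((1 + 0.0005)^338 − 1) = R$7,400.00 × 0.18407013… = R$1,362.1189…
Penalties + interest = R$1,332.0000 + R$1,362.1189… = R$2,694.12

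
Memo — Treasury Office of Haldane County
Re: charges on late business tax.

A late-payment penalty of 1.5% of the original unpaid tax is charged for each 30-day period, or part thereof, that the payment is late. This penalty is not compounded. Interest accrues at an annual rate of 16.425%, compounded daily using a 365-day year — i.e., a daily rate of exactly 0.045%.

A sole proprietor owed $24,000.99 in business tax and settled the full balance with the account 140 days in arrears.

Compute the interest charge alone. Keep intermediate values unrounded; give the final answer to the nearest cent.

$1,560.35

Interest: $24,000.99 × ((1 + 0.00045)^140 − 1) = $24,000.99 × 0.06501175… = $1,560.3463…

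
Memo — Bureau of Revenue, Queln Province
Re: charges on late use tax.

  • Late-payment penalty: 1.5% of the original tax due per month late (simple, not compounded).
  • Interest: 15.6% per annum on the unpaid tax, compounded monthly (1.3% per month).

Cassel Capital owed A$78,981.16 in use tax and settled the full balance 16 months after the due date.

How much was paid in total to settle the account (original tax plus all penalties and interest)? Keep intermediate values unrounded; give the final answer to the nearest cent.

Late-payment penalty: 16 × 1.5% × A$78,981.16 = A$18,955.48…
Interest: A$78,981.16 × ((1 + 0.013)^16 − 1) = A$78,981.16 × 0.2295640… = A$18,131.2280…
Total = A$78,981.16 + A$18,955.4784 + A$18,131.2280… = A$116,067.87

A$116,067.87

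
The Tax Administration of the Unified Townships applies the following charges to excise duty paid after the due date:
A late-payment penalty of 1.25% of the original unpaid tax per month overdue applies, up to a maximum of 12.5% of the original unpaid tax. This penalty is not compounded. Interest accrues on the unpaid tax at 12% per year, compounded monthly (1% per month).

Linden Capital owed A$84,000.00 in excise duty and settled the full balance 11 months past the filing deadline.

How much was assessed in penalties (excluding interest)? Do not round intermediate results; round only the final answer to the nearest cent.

A$10,500.00

Penalty (uncapped): 11 × 1.25% × A$84,000.00 = A$11,550.00; cap = 12.5% × A$84,000.00 = A$10,500.00 → penalty = A$10,500.00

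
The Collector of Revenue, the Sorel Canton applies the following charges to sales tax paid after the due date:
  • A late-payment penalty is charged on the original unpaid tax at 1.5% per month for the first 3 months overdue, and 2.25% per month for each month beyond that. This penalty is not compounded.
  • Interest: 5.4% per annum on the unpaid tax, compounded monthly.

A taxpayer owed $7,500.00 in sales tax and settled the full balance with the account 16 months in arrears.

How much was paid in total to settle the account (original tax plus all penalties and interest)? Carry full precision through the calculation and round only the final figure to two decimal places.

Penalty, months 1–3: 3 × 1.5% × $7,500.00 = $337.50
Penalty, months 4–16: 13 × 2.25% × $7,500.00 = $2,193.75
Interest (5.4%/yr ÷ 12 = 0.45%/month): $7,500.00 × ((1 + 0.0045)^16 − 1) = $558.6134…
Total = $7,500.00 + $2,531.2500 + $558.6134… = $10,589.86

$10,589.86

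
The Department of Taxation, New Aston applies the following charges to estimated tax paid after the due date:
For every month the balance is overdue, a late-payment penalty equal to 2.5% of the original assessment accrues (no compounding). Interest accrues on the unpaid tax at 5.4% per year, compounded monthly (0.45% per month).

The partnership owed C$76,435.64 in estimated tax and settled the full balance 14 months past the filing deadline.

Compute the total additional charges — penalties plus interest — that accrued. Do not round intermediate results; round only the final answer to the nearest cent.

C$31,711.34

Late-payment penalty = 2.5% × C$76,435.64 × 14 mo = C$26,752.47…
Interest: C$76,435.64 × ((1 + 0.0045)^14 − 1) = C$76,435.64 × 0.0648763… = C$4,958.8641…
Penalties + interest = C$26,752.4740 + C$4,958.8641… = C$31,711.34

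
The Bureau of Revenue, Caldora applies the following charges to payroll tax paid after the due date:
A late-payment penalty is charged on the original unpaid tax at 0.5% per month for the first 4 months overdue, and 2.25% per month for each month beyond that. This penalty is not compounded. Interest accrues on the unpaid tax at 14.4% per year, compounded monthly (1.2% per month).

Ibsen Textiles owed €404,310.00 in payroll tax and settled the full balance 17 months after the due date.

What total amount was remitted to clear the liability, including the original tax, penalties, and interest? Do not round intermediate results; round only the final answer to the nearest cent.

€621,549.79

Penalty, months 1–4: 4 × 0.5% × €404,310.00 = €8,086.20
Penalty, months 5–17: 13 × 2.25% × €404,310.00 = €118,260.68…
Interest: €404,310.00 × ((1 + 0.012)^17 − 1) = €404,310.00 × 0.2248100… = €90,892.9186…
Total = €404,310.00 + €126,346.8750 + €90,892.9186… = €621,549.79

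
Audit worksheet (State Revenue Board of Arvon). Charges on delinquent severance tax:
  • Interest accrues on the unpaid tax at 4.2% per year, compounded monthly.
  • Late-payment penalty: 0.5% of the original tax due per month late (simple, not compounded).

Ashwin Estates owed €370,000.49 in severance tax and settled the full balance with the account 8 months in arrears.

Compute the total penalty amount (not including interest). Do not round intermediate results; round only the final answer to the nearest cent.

Late-payment penalty: 8 × 0.5% × €370,000.49 = €14,800.02…

€14,800.02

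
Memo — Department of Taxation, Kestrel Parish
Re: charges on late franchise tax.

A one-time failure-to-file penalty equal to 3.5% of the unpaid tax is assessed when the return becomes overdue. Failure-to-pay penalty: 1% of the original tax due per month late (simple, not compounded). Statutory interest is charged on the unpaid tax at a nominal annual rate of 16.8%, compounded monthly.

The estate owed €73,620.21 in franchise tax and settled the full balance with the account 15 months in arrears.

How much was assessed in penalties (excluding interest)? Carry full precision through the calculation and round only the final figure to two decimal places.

Failure-to-file penalty: 3.5% × €73,620.21 = €2,576.71…
Failure-to-pay penalty = 1% × €73,620.21 × 15 mo = €11,043.03…
Total penalty = €2,576.71… + €11,043.03… = €13,619.74

€13,619.74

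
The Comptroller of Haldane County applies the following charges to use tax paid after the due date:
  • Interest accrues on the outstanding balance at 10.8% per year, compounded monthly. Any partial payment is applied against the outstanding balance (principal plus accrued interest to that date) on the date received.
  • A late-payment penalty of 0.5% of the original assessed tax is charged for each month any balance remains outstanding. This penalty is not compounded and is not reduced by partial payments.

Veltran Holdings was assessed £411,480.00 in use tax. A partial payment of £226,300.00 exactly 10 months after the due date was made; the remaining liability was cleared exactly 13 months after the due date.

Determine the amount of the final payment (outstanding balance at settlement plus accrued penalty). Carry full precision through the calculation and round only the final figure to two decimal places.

Monthly rate = 10.8% ÷ 12 = 0.9%
Balance at month 10: £411,480.0000 × (1 + 0.009)^10 = £450,049.6140…
After £226,300.00 payment: £450,049.6140… − £226,300.00 = £223,749.6140…
Balance at month 13: £223,749.6140… × (1 + 0.009)^3 = £229,845.3878…
Penalty: 13 × 0.5% × £411,480.00 = £26,746.20
Final settlement = outstanding balance + penalty = £229,845.3878… + £26,746.20 = £256,591.59

£256,591.59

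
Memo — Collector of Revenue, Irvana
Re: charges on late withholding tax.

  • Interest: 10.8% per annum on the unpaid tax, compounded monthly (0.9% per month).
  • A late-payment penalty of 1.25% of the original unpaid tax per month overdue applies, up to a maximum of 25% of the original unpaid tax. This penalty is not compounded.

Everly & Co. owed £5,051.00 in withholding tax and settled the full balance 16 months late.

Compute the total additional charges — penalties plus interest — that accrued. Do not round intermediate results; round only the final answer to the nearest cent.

£1,788.76

Penalty: 16 × 1.25% × £5,051.00 = £1,010.20 (below the 25% cap of £1,262.75)
Interest: £5,051.00 × ((1 + 0.009)^16 − 1) = £5,051.00 × 0.1541404… = £778.5634…
Penalties + interest = £1,010.2000 + £778.5634… = £1,788.76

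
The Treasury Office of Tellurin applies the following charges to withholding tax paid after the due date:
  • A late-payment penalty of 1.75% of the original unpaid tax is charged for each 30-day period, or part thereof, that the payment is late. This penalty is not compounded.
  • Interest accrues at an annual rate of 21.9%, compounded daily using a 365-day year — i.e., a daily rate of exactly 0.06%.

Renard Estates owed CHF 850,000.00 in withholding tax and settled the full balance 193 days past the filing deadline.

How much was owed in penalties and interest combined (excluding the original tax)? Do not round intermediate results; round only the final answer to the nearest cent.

CHF 208,447.46

Penalty periods: ⌈193/30⌉ = 7; penalty = 7 × 1.75% × CHF 850,000.00 = CHF 104,125.00
Interest: CHF 850,000.00 × ((1 + 0.0006)^193 − 1) = CHF 850,000.00 × 0.12273231… = CHF 104,322.4606…
Penalties + interest = CHF 104,125.0000 + CHF 104,322.4606… = CHF 208,447.46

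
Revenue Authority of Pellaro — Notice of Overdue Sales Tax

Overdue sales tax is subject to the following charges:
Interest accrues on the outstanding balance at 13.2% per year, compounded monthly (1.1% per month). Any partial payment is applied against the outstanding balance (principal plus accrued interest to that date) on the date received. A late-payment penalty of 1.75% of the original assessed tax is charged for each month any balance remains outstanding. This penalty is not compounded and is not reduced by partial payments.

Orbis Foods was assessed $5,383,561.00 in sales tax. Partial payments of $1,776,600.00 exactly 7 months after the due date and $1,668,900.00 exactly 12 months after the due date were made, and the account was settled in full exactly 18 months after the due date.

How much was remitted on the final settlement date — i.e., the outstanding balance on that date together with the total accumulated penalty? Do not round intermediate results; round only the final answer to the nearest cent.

Balance at month 7: $5,383,561.0000 × (1 + 0.011)^7 = $5,812,028.3957…
After $1,776,600.00 payment: $5,812,028.3957… − $1,776,600.00 = $4,035,428.3957…
Balance at month 12: $4,035,428.3957… × (1 + 0.011)^5 = $4,262,313.8334…
After $1,668,900.00 payment: $4,262,313.8334… − $1,668,900.00 = $2,593,413.8334…
Balance at month 18: $2,593,413.8334… × (1 + 0.011)^6 = $2,769,355.8013…
Penalty: 18 × 1.75% × $5,383,561.00 = $1,695,821.72…
Final settlement = outstanding balance + penalty = $2,769,355.8013… + $1,695,821.72… = $4,465,177.52

$4,465,177.52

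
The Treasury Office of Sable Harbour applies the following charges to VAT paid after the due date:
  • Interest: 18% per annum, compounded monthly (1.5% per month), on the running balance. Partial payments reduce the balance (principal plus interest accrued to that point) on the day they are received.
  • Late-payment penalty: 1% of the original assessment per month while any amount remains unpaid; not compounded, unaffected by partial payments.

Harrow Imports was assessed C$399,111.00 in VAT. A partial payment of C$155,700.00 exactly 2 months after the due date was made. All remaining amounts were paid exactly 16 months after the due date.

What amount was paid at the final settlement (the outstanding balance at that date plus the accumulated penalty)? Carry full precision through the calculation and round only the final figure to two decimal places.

Balance at month 2: C$399,111.0000 × (1 + 0.015)^2 = C$411,174.1300…
After C$155,700.00 payment: C$411,174.1300… − C$155,700.00 = C$255,474.1300…
Balance at month 16: C$255,474.1300… × (1 + 0.015)^14 = C$314,681.7236…
Penalty: 16 × 1% × C$399,111.00 = C$63,857.76
Final settlement = outstanding balance + penalty = C$314,681.7236… + C$63,857.76 = C$378,539.48

C$378,539.48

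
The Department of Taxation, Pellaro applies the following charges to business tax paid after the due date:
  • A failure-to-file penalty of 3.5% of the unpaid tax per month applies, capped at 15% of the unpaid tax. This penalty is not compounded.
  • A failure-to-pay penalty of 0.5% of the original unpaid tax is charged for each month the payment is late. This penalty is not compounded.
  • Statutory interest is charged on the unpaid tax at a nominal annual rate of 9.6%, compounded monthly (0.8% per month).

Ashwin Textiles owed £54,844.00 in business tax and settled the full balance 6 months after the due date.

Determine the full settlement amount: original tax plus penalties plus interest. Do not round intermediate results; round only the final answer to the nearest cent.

£67,401.65

Failure-to-file: 6 × 3.5% × £54,844.00 = £11,517.24, capped at 15% × £54,844.00 = £8,226.60
Failure-to-pay penalty: 6 × 0.5% × £54,844.00 = £1,645.32
Interest: £54,844.00 × ((1 + 0.008)^6 − 1) = £54,844.00 × 0.0489703… = £2,685.7272…
Total = £54,844.00 + £9,871.9200 + £2,685.7272… = £67,401.65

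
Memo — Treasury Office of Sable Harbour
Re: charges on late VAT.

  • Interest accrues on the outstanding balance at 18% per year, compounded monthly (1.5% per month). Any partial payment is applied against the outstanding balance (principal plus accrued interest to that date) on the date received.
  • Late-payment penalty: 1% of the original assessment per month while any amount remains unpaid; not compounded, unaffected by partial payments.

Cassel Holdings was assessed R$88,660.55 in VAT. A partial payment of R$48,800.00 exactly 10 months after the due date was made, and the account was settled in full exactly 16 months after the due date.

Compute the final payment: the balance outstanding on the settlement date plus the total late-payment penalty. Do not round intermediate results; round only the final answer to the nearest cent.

R$73,334.61

Balance at month 10: R$88,660.5500 × (1 + 0.015)^10 = R$102,894.1878…
After R$48,800.00 payment: R$102,894.1878… − R$48,800.00 = R$54,094.1878…
Balance at month 16: R$54,094.1878… × (1 + 0.015)^6 = R$59,148.9253…
Penalty: 16 × 1% × R$88,660.55 = R$14,185.69…
Final settlement = outstanding balance + penalty = R$59,148.9253… + R$14,185.69… = R$73,334.61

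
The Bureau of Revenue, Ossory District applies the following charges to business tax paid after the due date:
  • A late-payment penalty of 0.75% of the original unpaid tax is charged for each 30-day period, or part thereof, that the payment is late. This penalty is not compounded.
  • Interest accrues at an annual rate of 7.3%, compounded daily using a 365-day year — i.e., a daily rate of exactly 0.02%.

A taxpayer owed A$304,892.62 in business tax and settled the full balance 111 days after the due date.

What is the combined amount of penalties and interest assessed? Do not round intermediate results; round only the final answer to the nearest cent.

A$15,990.39

Penalty periods: ⌈111/30⌉ = 4; penalty = 4 × 0.75% × A$304,892.62 = A$9,146.78…
Interest: A$304,892.62 × ((1 + 0.0002)^111 − 1) = A$304,892.62 × 0.02244598… = A$6,843.6149…
Penalties + interest = A$9,146.7786 + A$6,843.6149… = A$15,990.39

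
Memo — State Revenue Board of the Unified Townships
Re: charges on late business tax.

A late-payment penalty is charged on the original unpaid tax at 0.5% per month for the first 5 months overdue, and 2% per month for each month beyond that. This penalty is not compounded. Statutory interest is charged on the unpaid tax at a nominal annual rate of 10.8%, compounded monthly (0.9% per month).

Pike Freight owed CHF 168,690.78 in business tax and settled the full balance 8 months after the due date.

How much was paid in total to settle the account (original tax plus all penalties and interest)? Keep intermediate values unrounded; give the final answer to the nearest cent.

CHF 195,564.79

Penalty, months 1–5: 5 × 0.5% × CHF 168,690.78 = CHF 4,217.27…
Penalty, months 6–8: 3 × 2% × CHF 168,690.78 = CHF 10,121.45…
Interest: CHF 168,690.78 × ((1 + 0.009)^8 − 1) = CHF 168,690.78 × 0.0743093… = CHF 12,535.2915…
Total = CHF 168,690.78 + CHF 14,338.7163 + CHF 12,535.2915… = CHF 195,564.79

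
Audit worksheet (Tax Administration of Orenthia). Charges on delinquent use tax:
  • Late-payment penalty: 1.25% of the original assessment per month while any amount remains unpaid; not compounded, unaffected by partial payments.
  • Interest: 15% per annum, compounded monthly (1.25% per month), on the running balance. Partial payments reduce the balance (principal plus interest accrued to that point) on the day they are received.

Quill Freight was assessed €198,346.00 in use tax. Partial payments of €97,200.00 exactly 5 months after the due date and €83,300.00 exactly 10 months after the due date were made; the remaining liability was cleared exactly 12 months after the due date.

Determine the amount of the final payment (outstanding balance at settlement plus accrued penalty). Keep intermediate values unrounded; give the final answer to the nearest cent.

Balance at month 5: €198,346.0000 × (1 + 0.0125)^5 = €211,056.4388…
After €97,200.00 payment: €211,056.4388… − €97,200.00 = €113,856.4388…
Balance at month 10: €113,856.4388… × (1 + 0.0125)^5 = €121,152.6046…
After €83,300.00 payment: €121,152.6046… − €83,300.00 = €37,852.6046…
Balance at month 12: €37,852.6046… × (1 + 0.0125)^2 = €38,804.8342…
Penalty: 12 × 1.25% × €198,346.00 = €29,751.90
Final settlement = outstanding balance + penalty = €38,804.8342… + €29,751.90 = €68,556.73

€68,556.73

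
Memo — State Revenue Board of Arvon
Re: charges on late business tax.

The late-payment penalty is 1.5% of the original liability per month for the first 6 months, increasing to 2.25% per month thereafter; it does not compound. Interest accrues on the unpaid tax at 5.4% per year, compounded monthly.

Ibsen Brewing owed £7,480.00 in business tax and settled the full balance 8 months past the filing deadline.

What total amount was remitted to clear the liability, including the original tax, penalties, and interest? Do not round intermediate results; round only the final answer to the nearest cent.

Penalty, months 1–6: 6 × 1.5% × £7,480.00 = £673.20
Penalty, months 7–8: 2 × 2.25% × £7,480.00 = £336.60
Interest (5.4%/yr ÷ 12 = 0.45%/month): £7,480.00 × ((1 + 0.0045)^8 − 1) = £273.5595…
Total = £7,480.00 + £1,009.8000 + £273.5595… = £8,763.36

£8,763.36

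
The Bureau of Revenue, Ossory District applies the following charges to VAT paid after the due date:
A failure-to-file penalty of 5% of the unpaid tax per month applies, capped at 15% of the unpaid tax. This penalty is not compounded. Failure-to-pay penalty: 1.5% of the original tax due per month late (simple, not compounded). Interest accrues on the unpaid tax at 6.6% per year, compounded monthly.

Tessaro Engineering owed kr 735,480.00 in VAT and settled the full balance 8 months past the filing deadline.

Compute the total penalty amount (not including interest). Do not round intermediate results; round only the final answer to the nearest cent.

kr 198,579.60

Failure-to-file: 8 × 5% × kr 735,480.00 = kr 294,192.00, capped at 15% × kr 735,480.00 = kr 110,322.00
Failure-to-pay penalty: 8 × 1.5% × kr 735,480.00 = kr 88,257.60
Total penalty = kr 110,322.00 + kr 88,257.60 = kr 198,579.60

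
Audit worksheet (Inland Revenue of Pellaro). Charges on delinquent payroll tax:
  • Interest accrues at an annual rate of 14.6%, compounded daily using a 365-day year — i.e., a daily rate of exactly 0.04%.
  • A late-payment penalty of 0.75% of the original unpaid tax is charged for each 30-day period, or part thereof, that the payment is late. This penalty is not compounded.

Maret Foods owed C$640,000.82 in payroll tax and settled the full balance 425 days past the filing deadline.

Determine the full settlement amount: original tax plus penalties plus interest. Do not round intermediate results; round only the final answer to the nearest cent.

C$830,570.38

Penalty periods: ⌈425/30⌉ = 15; penalty = 15 × 0.75% × C$640,000.82 = C$72,000.09…
Interest: C$640,000.82 × ((1 + 0.0004)^425 − 1) = C$640,000.82 × 0.18526456… = C$118,569.4718…
Total = C$640,000.82 + C$72,000.0923… + C$118,569.4718… = C$830,570.38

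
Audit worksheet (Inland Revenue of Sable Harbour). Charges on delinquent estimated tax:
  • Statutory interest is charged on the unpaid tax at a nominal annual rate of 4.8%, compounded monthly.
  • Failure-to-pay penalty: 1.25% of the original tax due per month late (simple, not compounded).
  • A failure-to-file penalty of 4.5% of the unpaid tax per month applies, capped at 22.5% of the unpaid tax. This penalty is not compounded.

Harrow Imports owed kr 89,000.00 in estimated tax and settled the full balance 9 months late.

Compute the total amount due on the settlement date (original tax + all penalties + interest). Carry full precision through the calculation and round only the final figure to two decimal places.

Failure-to-file: 9 × 4.5% × kr 89,000.00 = kr 36,045.00, capped at 22.5% × kr 89,000.00 = kr 20,025.00
Failure-to-pay penalty = 1.25% × kr 89,000.00 × 9 mo = kr 10,012.50
Interest (4.8%/yr ÷ 12 = 0.4%/month): kr 89,000.00 × ((1 + 0.004)^9 − 1) = kr 3,255.7453…
Total = kr 89,000.00 + kr 30,037.5000 + kr 3,255.7453… = kr 122,293.25

kr 122,293.25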